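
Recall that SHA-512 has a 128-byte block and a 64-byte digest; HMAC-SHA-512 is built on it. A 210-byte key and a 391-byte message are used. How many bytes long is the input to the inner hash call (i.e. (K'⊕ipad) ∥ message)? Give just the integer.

519

Key is 210 > 128 bytes, so it is hashed to 64 bytes then zero-padded to 128: |K'| = 128.
Inner input = (K'⊕ipad) ∥ m → 128 + 391 = 519 bytes.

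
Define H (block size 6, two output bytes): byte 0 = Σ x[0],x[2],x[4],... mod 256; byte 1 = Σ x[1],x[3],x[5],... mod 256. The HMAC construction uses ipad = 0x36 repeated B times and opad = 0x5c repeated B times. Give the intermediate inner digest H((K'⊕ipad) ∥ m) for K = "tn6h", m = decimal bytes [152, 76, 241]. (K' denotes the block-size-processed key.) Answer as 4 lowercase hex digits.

0138

Key "tn6h" = 74 6e 36 68 is 4 bytes ≤ B = 6; zero-pad to 6 bytes: K' = 74 6e 36 68 00 00.
K' ⊕ ipad = 42 58 00 5e 36 36.
Inner input = 42 58 00 5e 36 36 ∥ 98 4c f1.
Inner hash: even-index sum = 513 mod 256 = 1; odd-index sum = 312 mod 256 = 56 → 01 38.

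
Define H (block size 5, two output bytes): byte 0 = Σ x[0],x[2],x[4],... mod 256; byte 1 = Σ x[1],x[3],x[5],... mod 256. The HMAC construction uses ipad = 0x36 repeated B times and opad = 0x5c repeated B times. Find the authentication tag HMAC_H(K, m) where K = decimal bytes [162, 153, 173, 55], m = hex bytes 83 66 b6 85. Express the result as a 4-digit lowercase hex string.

3480

Key decimal bytes [162, 153, 173, 55] = a2 99 ad 37 is 4 bytes ≤ B = 5; zero-pad to 5 bytes: K' = a2 99 ad 37 00.
K' ⊕ ipad = 94 af 9b 01 36.  K' ⊕ opad = fe c5 f1 6b 5c.
Inner input = (K'⊕ipad) ∥ m = 94 af 9b 01 36 ∥ 83 66 b6 85.
Inner hash: even-index sum = 592 mod 256 = 80; odd-index sum = 489 mod 256 = 233 → 50 e9.
Outer input = (K'⊕opad) ∥ inner = fe c5 f1 6b 5c ∥ 50 e9.
Outer hash (tag): even-index sum = 820 mod 256 = 52; odd-index sum = 384 mod 256 = 128 → 34 80.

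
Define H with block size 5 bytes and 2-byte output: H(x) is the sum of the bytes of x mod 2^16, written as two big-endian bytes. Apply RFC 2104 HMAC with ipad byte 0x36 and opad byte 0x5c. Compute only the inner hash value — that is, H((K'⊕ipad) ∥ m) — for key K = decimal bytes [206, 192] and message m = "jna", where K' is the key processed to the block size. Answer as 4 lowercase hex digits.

03c9

Key decimal bytes [206, 192] = ce c0 is 2 bytes ≤ B = 5; zero-pad to 5 bytes: K' = ce c0 00 00 00.
K' ⊕ ipad = f8 f6 36 36 36.
Inner input = f8 f6 36 36 36 ∥ 6a 6e 61.
Inner hash: sum = 248+246+54+54+54+106+110+97 = 969 → 03 c9.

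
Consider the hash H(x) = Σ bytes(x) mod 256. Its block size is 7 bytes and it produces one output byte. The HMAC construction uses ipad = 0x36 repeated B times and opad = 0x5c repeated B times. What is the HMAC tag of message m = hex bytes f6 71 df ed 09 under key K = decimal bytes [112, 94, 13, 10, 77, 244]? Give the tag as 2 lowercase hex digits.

be

Key decimal bytes [112, 94, 13, 10, 77, 244] = 70 5e 0d 0a 4d f4 is 6 bytes ≤ B = 7; zero-pad to 7 bytes: K' = 70 5e 0d 0a 4d f4 00.
K' ⊕ ipad = 46 68 3b 3c 7b c2 36.  K' ⊕ opad = 2c 02 51 56 11 a8 5c.
Inner input = (K'⊕ipad) ∥ m = 46 68 3b 3c 7b c2 36 ∥ f6 71 df ed 09.
Inner hash: sum = 70+104+59+60+123+194+54+246+113+223+237+9 = 1492; mod 256 = 212 → d4.
Outer input = (K'⊕opad) ∥ inner = 2c 02 51 56 11 a8 5c ∥ d4.
Outer hash (tag): sum = 44+2+81+86+17+168+92+212 = 702; mod 256 = 190 → be.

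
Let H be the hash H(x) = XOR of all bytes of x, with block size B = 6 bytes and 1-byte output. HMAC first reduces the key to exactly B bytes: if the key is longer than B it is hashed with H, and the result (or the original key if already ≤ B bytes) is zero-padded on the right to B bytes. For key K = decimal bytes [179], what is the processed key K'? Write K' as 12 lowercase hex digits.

b30000000000

Key decimal bytes [179] = b3 is 1 byte ≤ B = 6; zero-pad to 6 bytes: K' = b3 00 00 00 00 00.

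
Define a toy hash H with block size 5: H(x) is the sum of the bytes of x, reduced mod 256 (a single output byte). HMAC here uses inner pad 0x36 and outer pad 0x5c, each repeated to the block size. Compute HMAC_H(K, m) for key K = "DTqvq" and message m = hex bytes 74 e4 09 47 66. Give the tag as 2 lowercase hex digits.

54

Key "DTqvq" = 44 54 71 76 71 is exactly B = 5 bytes: K' = 44 54 71 76 71.
K' ⊕ ipad = 72 62 47 40 47.  K' ⊕ opad = 18 08 2d 2a 2d.
Inner input = (K'⊕ipad) ∥ m = 72 62 47 40 47 ∥ 74 e4 09 47 66.
Inner hash: sum = 114+98+71+64+71+116+228+9+71+102 = 944; mod 256 = 176 → b0.
Outer input = (K'⊕opad) ∥ inner = 18 08 2d 2a 2d ∥ b0.
Outer hash (tag): sum = 24+8+45+42+45+176 = 340; mod 256 = 84 → 54.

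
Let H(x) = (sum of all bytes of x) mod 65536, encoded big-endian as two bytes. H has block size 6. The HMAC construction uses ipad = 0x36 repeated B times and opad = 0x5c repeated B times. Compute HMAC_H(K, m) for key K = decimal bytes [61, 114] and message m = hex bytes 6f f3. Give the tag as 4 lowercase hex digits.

Key decimal bytes [61, 114] = 3d 72 is 2 bytes ≤ B = 6; zero-pad to 6 bytes: K' = 3d 72 00 00 00 00.
K' ⊕ ipad = 0b 44 36 36 36 36.  K' ⊕ opad = 61 2e 5c 5c 5c 5c.
Inner input = (K'⊕ipad) ∥ m = 0b 44 36 36 36 36 ∥ 6f f3.
Inner hash: sum = 11+68+54+54+54+54+111+243 = 649 → 02 89.
Outer input = (K'⊕opad) ∥ inner = 61 2e 5c 5c 5c 5c ∥ 02 89.
Outer hash (tag): sum = 97+46+92+92+92+92+2+137 = 650 → 02 8a.

028a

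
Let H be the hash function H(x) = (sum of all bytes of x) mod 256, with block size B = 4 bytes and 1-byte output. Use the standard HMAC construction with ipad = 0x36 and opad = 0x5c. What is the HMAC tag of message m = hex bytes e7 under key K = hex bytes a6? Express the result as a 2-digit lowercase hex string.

27

Key hex bytes a6 is 1 byte ≤ B = 4; zero-pad to 4 bytes: K' = a6 00 00 00.
K' ⊕ ipad = 90 36 36 36.  K' ⊕ opad = fa 5c 5c 5c.
Inner input = (K'⊕ipad) ∥ m = 90 36 36 36 ∥ e7.
Inner hash: sum = 144+54+54+54+231 = 537; mod 256 = 25 → 19.
Outer input = (K'⊕opad) ∥ inner = fa 5c 5c 5c ∥ 19.
Outer hash (tag): sum = 250+92+92+92+25 = 551; mod 256 = 39 → 27.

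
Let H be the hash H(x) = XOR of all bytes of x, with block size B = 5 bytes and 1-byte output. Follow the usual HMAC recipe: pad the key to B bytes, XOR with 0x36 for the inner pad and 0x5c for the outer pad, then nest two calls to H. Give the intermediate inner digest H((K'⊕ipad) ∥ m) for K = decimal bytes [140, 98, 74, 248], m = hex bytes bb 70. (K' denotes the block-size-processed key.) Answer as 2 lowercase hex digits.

Key decimal bytes [140, 98, 74, 248] = 8c 62 4a f8 is 4 bytes ≤ B = 5; zero-pad to 5 bytes: K' = 8c 62 4a f8 00.
K' ⊕ ipad = ba 54 7c ce 36.
Inner input = ba 54 7c ce 36 ∥ bb 70.
Inner hash: XOR ba⊕54⊕7c⊕ce⊕36⊕bb⊕70 = a1.

a1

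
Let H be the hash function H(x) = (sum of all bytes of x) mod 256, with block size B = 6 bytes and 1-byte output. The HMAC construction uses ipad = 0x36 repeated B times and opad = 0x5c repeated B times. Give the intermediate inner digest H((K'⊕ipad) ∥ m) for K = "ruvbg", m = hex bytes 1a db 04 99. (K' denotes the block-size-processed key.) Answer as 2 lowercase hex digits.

Key "ruvbg" = 72 75 76 62 67 is 5 bytes ≤ B = 6; zero-pad to 6 bytes: K' = 72 75 76 62 67 00.
K' ⊕ ipad = 44 43 40 54 51 36.
Inner input = 44 43 40 54 51 36 ∥ 1a db 04 99.
Inner hash: sum = 68+67+64+84+81+54+26+219+4+153 = 820; mod 256 = 52 → 34.

34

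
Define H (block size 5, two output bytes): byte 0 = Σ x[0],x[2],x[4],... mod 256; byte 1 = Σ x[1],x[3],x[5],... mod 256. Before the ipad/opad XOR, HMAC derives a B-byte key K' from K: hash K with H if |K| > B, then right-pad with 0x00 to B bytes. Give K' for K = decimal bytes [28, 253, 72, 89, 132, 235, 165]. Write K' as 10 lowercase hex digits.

|K| = 7 > B = 5, so first hash the key.
H(K): even-index sum = 397 mod 256 = 141; odd-index sum = 577 mod 256 = 65 → 8d 41.
Zero-pad H(K) = 8d 41 to 5 bytes: K' = 8d 41 00 00 00.

8d41000000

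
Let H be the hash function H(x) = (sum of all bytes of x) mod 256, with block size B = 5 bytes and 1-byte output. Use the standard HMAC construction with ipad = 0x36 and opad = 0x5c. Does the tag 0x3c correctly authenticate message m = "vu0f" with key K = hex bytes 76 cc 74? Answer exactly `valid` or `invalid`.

invalid

Key hex bytes 76 cc 74 is 3 bytes ≤ B = 5; zero-pad to 5 bytes: K' = 76 cc 74 00 00.
K' ⊕ ipad = 40 fa 42 36 36; K' ⊕ opad = 2a 90 28 5c 5c.
Inner hash: sum = 64+250+66+54+54+118+117+48+102 = 873; mod 256 = 105 → 69.
Outer hash (recomputed tag): sum = 42+144+40+92+92+105 = 515; mod 256 = 3 → 03.
Recomputed tag = 03; claimed = 3c → mismatch.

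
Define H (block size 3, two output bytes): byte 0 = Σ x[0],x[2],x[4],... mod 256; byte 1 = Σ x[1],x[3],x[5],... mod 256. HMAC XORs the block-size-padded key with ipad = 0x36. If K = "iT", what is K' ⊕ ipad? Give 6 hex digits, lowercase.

5f6236

Key "iT" = 69 54 is 2 bytes ≤ B = 3; zero-pad to 3 bytes: K' = 69 54 00.
XOR each byte with 0x36: 69⊕36=5f, 54⊕36=62, 00⊕36=36.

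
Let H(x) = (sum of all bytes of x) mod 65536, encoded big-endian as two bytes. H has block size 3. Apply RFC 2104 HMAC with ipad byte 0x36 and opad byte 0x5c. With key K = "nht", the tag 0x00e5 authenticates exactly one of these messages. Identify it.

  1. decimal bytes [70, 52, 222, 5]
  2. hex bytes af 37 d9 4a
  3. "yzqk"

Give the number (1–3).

1

Key "nht" = 6e 68 74 is exactly B = 3 bytes: K' = 6e 68 74.
K' ⊕ ipad = 58 5e 42; K' ⊕ opad = 32 34 28.
m1: inner = H(58 5e 42 46 34 de 05) = 02 55; tag = H(32 34 28 02 55) = 00e5 ← matches
m2: inner = H(58 5e 42 af 37 d9 4a) = 03 01; tag = H(32 34 28 03 01) = 0092
m3: inner = H(58 5e 42 79 7a 71 6b) = 02 c7; tag = H(32 34 28 02 c7) = 0157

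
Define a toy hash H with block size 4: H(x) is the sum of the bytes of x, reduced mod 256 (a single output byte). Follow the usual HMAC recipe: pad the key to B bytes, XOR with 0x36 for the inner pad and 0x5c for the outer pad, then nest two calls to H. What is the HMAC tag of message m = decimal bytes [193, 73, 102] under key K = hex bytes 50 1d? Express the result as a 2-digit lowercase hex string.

Key hex bytes 50 1d is 2 bytes ≤ B = 4; zero-pad to 4 bytes: K' = 50 1d 00 00.
K' ⊕ ipad = 66 2b 36 36.  K' ⊕ opad = 0c 41 5c 5c.
Inner input = (K'⊕ipad) ∥ m = 66 2b 36 36 ∥ c1 49 66.
Inner hash: sum = 102+43+54+54+193+73+102 = 621; mod 256 = 109 → 6d.
Outer input = (K'⊕opad) ∥ inner = 0c 41 5c 5c ∥ 6d.
Outer hash (tag): sum = 12+65+92+92+109 = 370; mod 256 = 114 → 72.

72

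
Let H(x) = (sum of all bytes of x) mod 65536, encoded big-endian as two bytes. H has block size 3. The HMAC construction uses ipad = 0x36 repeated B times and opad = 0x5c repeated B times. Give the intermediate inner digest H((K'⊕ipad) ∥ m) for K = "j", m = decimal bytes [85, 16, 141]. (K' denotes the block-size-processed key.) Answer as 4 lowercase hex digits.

Key "j" = 6a is 1 byte ≤ B = 3; zero-pad to 3 bytes: K' = 6a 00 00.
K' ⊕ ipad = 5c 36 36.
Inner input = 5c 36 36 ∥ 55 10 8d.
Inner hash: sum = 92+54+54+85+16+141 = 442 → 01 ba.

01ba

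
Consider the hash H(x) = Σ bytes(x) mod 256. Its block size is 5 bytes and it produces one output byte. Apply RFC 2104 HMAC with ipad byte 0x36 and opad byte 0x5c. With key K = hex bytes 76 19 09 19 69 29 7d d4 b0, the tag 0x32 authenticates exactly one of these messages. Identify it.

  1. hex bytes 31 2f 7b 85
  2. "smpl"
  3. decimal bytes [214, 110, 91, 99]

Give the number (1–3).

1

Key hex bytes 76 19 09 19 69 29 7d d4 b0 is 9 bytes > B = 5, so hash it first: H(key) = 44, then zero-pad to 5 bytes: K' = 44 00 00 00 00.
K' ⊕ ipad = 72 36 36 36 36; K' ⊕ opad = 18 5c 5c 5c 5c.
m1: inner = H(72 36 36 36 36 31 2f 7b 85) = aa; tag = H(18 5c 5c 5c 5c aa) = 32 ← matches
m2: inner = H(72 36 36 36 36 73 6d 70 6c) = 06; tag = H(18 5c 5c 5c 5c 06) = 8e
m3: inner = H(72 36 36 36 36 d6 6e 5b 63) = 4c; tag = H(18 5c 5c 5c 5c 4c) = d4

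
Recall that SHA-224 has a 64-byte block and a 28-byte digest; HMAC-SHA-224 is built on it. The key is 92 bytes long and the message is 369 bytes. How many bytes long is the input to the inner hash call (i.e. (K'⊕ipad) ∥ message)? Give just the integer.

433

Key is 92 > 64 bytes, so it is hashed to 28 bytes then zero-padded to 64: |K'| = 64.
Inner input = (K'⊕ipad) ∥ m → 64 + 369 = 433 bytes.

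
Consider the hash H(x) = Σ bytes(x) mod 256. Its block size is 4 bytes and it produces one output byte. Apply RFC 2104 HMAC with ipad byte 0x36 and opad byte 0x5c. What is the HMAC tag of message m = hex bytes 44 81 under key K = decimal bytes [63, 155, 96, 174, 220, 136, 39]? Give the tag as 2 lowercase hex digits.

ef

Key decimal bytes [63, 155, 96, 174, 220, 136, 39] = 3f 9b 60 ae dc 88 27 is 7 bytes > B = 4, so hash it first: H(key) = 73, then zero-pad to 4 bytes: K' = 73 00 00 00.
K' ⊕ ipad = 45 36 36 36.  K' ⊕ opad = 2f 5c 5c 5c.
Inner input = (K'⊕ipad) ∥ m = 45 36 36 36 ∥ 44 81.
Inner hash: sum = 69+54+54+54+68+129 = 428; mod 256 = 172 → ac.
Outer input = (K'⊕opad) ∥ inner = 2f 5c 5c 5c ∥ ac.
Outer hash (tag): sum = 47+92+92+92+172 = 495; mod 256 = 239 → ef.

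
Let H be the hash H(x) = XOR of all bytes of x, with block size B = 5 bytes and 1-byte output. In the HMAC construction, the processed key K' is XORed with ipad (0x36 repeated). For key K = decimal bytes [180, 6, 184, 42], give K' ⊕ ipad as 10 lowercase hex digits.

Key decimal bytes [180, 6, 184, 42] = b4 06 b8 2a is 4 bytes ≤ B = 5; zero-pad to 5 bytes: K' = b4 06 b8 2a 00.
XOR each byte with 0x36: b4⊕36=82, 06⊕36=30, b8⊕36=8e, 2a⊕36=1c, 00⊕36=36.

82308e1c36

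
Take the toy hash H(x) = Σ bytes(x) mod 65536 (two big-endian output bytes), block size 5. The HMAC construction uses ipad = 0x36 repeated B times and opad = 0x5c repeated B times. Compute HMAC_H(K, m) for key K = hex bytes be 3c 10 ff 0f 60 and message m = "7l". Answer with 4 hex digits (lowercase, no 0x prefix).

Key hex bytes be 3c 10 ff 0f 60 is 6 bytes > B = 5, so hash it first: H(key) = 02 78, then zero-pad to 5 bytes: K' = 02 78 00 00 00.
K' ⊕ ipad = 34 4e 36 36 36.  K' ⊕ opad = 5e 24 5c 5c 5c.
Inner input = (K'⊕ipad) ∥ m = 34 4e 36 36 36 ∥ 37 6c.
Inner hash: sum = 52+78+54+54+54+55+108 = 455 → 01 c7.
Outer input = (K'⊕opad) ∥ inner = 5e 24 5c 5c 5c ∥ 01 c7.
Outer hash (tag): sum = 94+36+92+92+92+1+199 = 606 → 02 5e.

025e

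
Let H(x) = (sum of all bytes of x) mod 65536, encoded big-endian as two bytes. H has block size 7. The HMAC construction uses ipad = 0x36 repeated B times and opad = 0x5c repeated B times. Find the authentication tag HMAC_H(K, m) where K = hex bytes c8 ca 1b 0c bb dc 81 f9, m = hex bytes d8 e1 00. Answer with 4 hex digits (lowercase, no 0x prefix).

Key hex bytes c8 ca 1b 0c bb dc 81 f9 is 8 bytes > B = 7, so hash it first: H(key) = 04 ca, then zero-pad to 7 bytes: K' = 04 ca 00 00 00 00 00.
K' ⊕ ipad = 32 fc 36 36 36 36 36.  K' ⊕ opad = 58 96 5c 5c 5c 5c 5c.
Inner input = (K'⊕ipad) ∥ m = 32 fc 36 36 36 36 36 ∥ d8 e1 00.
Inner hash: sum = 50+252+54+54+54+54+54+216+225+0 = 1013 → 03 f5.
Outer input = (K'⊕opad) ∥ inner = 58 96 5c 5c 5c 5c 5c ∥ 03 f5.
Outer hash (tag): sum = 88+150+92+92+92+92+92+3+245 = 946 → 03 b2.

03b2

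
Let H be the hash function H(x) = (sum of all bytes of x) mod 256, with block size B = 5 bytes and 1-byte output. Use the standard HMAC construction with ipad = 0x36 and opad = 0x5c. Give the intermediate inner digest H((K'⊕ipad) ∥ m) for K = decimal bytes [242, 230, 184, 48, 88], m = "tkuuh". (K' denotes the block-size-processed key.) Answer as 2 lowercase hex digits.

c7

Key decimal bytes [242, 230, 184, 48, 88] = f2 e6 b8 30 58 is exactly B = 5 bytes: K' = f2 e6 b8 30 58.
K' ⊕ ipad = c4 d0 8e 06 6e.
Inner input = c4 d0 8e 06 6e ∥ 74 6b 75 75 68.
Inner hash: sum = 196+208+142+6+110+116+107+117+117+104 = 1223; mod 256 = 199 → c7.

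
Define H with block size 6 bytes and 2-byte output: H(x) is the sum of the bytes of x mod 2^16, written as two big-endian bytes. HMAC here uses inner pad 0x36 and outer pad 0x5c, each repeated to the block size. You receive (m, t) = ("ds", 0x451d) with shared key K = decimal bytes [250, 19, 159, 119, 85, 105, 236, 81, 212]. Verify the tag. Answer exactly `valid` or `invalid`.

invalid

Key decimal bytes [250, 19, 159, 119, 85, 105, 236, 81, 212] = fa 13 9f 77 55 69 ec 51 d4 is 9 bytes > B = 6, so hash it first: H(key) = 04 f2, then zero-pad to 6 bytes: K' = 04 f2 00 00 00 00.
K' ⊕ ipad = 32 c4 36 36 36 36; K' ⊕ opad = 58 ae 5c 5c 5c 5c.
Inner hash: sum = 50+196+54+54+54+54+100+115 = 677 → 02 a5.
Outer hash (recomputed tag): sum = 88+174+92+92+92+92+2+165 = 797 → 03 1d.
Recomputed tag = 031d; claimed = 451d → mismatch.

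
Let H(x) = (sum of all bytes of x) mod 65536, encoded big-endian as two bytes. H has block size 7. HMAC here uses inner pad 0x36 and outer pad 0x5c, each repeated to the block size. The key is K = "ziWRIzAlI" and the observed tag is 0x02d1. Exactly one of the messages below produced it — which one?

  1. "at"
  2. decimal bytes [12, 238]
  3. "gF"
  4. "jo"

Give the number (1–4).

1

Key "ziWRIzAlI" = 7a 69 57 52 49 7a 41 6c 49 is 9 bytes > B = 7, so hash it first: H(key) = 03 45, then zero-pad to 7 bytes: K' = 03 45 00 00 00 00 00.
K' ⊕ ipad = 35 73 36 36 36 36 36; K' ⊕ opad = 5f 19 5c 5c 5c 5c 5c.
m1: inner = H(35 73 36 36 36 36 36 61 74) = 02 8b; tag = H(5f 19 5c 5c 5c 5c 5c 02 8b) = 02d1 ← matches
m2: inner = H(35 73 36 36 36 36 36 0c ee) = 02 b0; tag = H(5f 19 5c 5c 5c 5c 5c 02 b0) = 02f6
m3: inner = H(35 73 36 36 36 36 36 67 46) = 02 63; tag = H(5f 19 5c 5c 5c 5c 5c 02 63) = 02a9
m4: inner = H(35 73 36 36 36 36 36 6a 6f) = 02 8f; tag = H(5f 19 5c 5c 5c 5c 5c 02 8f) = 02d5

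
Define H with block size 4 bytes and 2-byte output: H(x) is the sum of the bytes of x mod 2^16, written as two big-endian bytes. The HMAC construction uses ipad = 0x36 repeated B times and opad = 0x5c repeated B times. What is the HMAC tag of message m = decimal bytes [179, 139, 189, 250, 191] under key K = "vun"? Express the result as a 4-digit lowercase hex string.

01aa

Key "vun" = 76 75 6e is 3 bytes ≤ B = 4; zero-pad to 4 bytes: K' = 76 75 6e 00.
K' ⊕ ipad = 40 43 58 36.  K' ⊕ opad = 2a 29 32 5c.
Inner input = (K'⊕ipad) ∥ m = 40 43 58 36 ∥ b3 8b bd fa bf.
Inner hash: sum = 64+67+88+54+179+139+189+250+191 = 1221 → 04 c5.
Outer input = (K'⊕opad) ∥ inner = 2a 29 32 5c ∥ 04 c5.
Outer hash (tag): sum = 42+41+50+92+4+197 = 426 → 01 aa.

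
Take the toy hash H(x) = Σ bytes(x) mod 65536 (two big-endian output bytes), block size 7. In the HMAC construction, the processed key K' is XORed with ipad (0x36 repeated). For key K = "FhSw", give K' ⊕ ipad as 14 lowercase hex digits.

Key "FhSw" = 46 68 53 77 is 4 bytes ≤ B = 7; zero-pad to 7 bytes: K' = 46 68 53 77 00 00 00.
XOR each byte with 0x36: 46⊕36=70, 68⊕36=5e, 53⊕36=65, 77⊕36=41, 00⊕36=36, 00⊕36=36, 00⊕36=36.

705e6541363636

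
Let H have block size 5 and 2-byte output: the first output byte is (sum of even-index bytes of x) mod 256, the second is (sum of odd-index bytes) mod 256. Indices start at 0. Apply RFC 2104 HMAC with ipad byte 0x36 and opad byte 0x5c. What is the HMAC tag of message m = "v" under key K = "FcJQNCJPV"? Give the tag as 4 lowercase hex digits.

f72b

Key "FcJQNCJPV" = 46 63 4a 51 4e 43 4a 50 56 is 9 bytes > B = 5, so hash it first: H(key) = 7e 47, then zero-pad to 5 bytes: K' = 7e 47 00 00 00.
K' ⊕ ipad = 48 71 36 36 36.  K' ⊕ opad = 22 1b 5c 5c 5c.
Inner input = (K'⊕ipad) ∥ m = 48 71 36 36 36 ∥ 76.
Inner hash: even-index sum = 180 mod 256 = 180; odd-index sum = 285 mod 256 = 29 → b4 1d.
Outer input = (K'⊕opad) ∥ inner = 22 1b 5c 5c 5c ∥ b4 1d.
Outer hash (tag): even-index sum = 247 mod 256 = 247; odd-index sum = 299 mod 256 = 43 → f7 2b.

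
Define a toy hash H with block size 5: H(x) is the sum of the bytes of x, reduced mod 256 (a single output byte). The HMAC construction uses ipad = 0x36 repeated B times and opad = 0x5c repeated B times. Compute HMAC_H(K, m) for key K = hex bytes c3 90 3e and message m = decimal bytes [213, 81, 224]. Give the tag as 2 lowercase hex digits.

9a

Key hex bytes c3 90 3e is 3 bytes ≤ B = 5; zero-pad to 5 bytes: K' = c3 90 3e 00 00.
K' ⊕ ipad = f5 a6 08 36 36.  K' ⊕ opad = 9f cc 62 5c 5c.
Inner input = (K'⊕ipad) ∥ m = f5 a6 08 36 36 ∥ d5 51 e0.
Inner hash: sum = 245+166+8+54+54+213+81+224 = 1045; mod 256 = 21 → 15.
Outer input = (K'⊕opad) ∥ inner = 9f cc 62 5c 5c ∥ 15.
Outer hash (tag): sum = 159+204+98+92+92+21 = 666; mod 256 = 154 → 9a.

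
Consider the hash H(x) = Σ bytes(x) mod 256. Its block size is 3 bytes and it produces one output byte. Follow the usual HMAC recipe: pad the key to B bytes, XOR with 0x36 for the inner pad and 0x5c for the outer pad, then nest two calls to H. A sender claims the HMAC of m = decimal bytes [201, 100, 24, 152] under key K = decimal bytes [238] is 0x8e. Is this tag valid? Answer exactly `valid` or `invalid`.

Key decimal bytes [238] = ee is 1 byte ≤ B = 3; zero-pad to 3 bytes: K' = ee 00 00.
K' ⊕ ipad = d8 36 36; K' ⊕ opad = b2 5c 5c.
Inner hash: sum = 216+54+54+201+100+24+152 = 801; mod 256 = 33 → 21.
Outer hash (recomputed tag): sum = 178+92+92+33 = 395; mod 256 = 139 → 8b.
Recomputed tag = 8b; claimed = 8e → mismatch.

invalid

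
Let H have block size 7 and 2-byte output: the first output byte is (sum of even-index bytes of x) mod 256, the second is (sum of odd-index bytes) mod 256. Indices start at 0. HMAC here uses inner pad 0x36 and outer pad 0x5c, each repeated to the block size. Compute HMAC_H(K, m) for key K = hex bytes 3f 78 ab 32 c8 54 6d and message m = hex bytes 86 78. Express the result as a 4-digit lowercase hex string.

5911

Key hex bytes 3f 78 ab 32 c8 54 6d is exactly B = 7 bytes: K' = 3f 78 ab 32 c8 54 6d.
K' ⊕ ipad = 09 4e 9d 04 fe 62 5b.  K' ⊕ opad = 63 24 f7 6e 94 08 31.
Inner input = (K'⊕ipad) ∥ m = 09 4e 9d 04 fe 62 5b ∥ 86 78.
Inner hash: even-index sum = 631 mod 256 = 119; odd-index sum = 314 mod 256 = 58 → 77 3a.
Outer input = (K'⊕opad) ∥ inner = 63 24 f7 6e 94 08 31 ∥ 77 3a.
Outer hash (tag): even-index sum = 601 mod 256 = 89; odd-index sum = 273 mod 256 = 17 → 59 11.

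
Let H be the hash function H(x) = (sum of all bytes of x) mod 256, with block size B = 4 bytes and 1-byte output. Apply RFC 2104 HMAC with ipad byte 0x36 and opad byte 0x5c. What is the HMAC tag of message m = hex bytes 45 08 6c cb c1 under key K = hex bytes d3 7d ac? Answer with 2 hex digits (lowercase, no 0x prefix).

41

Key hex bytes d3 7d ac is 3 bytes ≤ B = 4; zero-pad to 4 bytes: K' = d3 7d ac 00.
K' ⊕ ipad = e5 4b 9a 36.  K' ⊕ opad = 8f 21 f0 5c.
Inner input = (K'⊕ipad) ∥ m = e5 4b 9a 36 ∥ 45 08 6c cb c1.
Inner hash: sum = 229+75+154+54+69+8+108+203+193 = 1093; mod 256 = 69 → 45.
Outer input = (K'⊕opad) ∥ inner = 8f 21 f0 5c ∥ 45.
Outer hash (tag): sum = 143+33+240+92+69 = 577; mod 256 = 65 → 41.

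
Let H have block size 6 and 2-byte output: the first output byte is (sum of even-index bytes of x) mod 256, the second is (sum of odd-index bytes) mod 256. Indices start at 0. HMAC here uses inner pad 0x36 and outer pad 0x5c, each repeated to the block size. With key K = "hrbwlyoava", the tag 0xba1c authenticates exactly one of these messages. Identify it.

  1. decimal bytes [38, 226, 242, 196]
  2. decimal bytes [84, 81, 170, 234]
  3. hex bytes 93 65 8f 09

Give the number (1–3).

3

Key "hrbwlyoava" = 68 72 62 77 6c 79 6f 61 76 61 is 10 bytes > B = 6, so hash it first: H(key) = 1b 24, then zero-pad to 6 bytes: K' = 1b 24 00 00 00 00.
K' ⊕ ipad = 2d 12 36 36 36 36; K' ⊕ opad = 47 78 5c 5c 5c 5c.
m1: inner = H(2d 12 36 36 36 36 26 e2 f2 c4) = b1 24; tag = H(47 78 5c 5c 5c 5c b1 24) = b054
m2: inner = H(2d 12 36 36 36 36 54 51 aa ea) = 97 b9; tag = H(47 78 5c 5c 5c 5c 97 b9) = 96e9
m3: inner = H(2d 12 36 36 36 36 93 65 8f 09) = bb ec; tag = H(47 78 5c 5c 5c 5c bb ec) = ba1c ← matches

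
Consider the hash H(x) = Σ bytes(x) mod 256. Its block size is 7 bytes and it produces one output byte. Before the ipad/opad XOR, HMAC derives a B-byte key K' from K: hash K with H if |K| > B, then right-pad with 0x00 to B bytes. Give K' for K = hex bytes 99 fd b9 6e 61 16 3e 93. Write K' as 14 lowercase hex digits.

05000000000000

|K| = 8 > B = 7, so first hash the key.
H(K): sum = 153+253+185+110+97+22+62+147 = 1029; mod 256 = 5 → 05.
Zero-pad H(K) = 05 to 7 bytes: K' = 05 00 00 00 00 00 00.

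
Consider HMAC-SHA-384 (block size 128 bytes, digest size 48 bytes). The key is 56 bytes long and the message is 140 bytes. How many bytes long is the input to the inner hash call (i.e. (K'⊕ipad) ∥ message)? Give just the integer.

Key is 56 ≤ 128 bytes, zero-padded: |K'| = 128.
Inner input = (K'⊕ipad) ∥ m → 128 + 140 = 268 bytes.

268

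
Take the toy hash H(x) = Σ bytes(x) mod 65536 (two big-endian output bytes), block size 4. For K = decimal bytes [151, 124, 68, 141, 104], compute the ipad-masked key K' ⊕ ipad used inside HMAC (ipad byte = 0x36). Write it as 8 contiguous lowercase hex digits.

347a3636

Key decimal bytes [151, 124, 68, 141, 104] = 97 7c 44 8d 68 is 5 bytes > B = 4, so hash it first: H(key) = 02 4c, then zero-pad to 4 bytes: K' = 02 4c 00 00.
XOR each byte with 0x36: 02⊕36=34, 4c⊕36=7a, 00⊕36=36, 00⊕36=36.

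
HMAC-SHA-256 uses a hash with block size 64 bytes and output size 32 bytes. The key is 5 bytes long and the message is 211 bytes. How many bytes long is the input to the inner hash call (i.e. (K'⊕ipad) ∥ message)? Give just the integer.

275

Key is 5 ≤ 64 bytes, zero-padded: |K'| = 64.
Inner input = (K'⊕ipad) ∥ m → 64 + 211 = 275 bytes.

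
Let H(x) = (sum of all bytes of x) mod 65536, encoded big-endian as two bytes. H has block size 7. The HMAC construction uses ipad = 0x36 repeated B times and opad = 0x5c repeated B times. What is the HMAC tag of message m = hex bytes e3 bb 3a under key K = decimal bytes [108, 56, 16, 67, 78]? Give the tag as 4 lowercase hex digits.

028b

Key decimal bytes [108, 56, 16, 67, 78] = 6c 38 10 43 4e is 5 bytes ≤ B = 7; zero-pad to 7 bytes: K' = 6c 38 10 43 4e 00 00.
K' ⊕ ipad = 5a 0e 26 75 78 36 36.  K' ⊕ opad = 30 64 4c 1f 12 5c 5c.
Inner input = (K'⊕ipad) ∥ m = 5a 0e 26 75 78 36 36 ∥ e3 bb 3a.
Inner hash: sum = 90+14+38+117+120+54+54+227+187+58 = 959 → 03 bf.
Outer input = (K'⊕opad) ∥ inner = 30 64 4c 1f 12 5c 5c ∥ 03 bf.
Outer hash (tag): sum = 48+100+76+31+18+92+92+3+191 = 651 → 02 8b.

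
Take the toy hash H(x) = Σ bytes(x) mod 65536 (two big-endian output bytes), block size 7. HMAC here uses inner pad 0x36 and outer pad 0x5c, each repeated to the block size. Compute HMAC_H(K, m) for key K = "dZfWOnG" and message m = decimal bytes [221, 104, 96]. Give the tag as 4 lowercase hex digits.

Key "dZfWOnG" = 64 5a 66 57 4f 6e 47 is exactly B = 7 bytes: K' = 64 5a 66 57 4f 6e 47.
K' ⊕ ipad = 52 6c 50 61 79 58 71.  K' ⊕ opad = 38 06 3a 0b 13 32 1b.
Inner input = (K'⊕ipad) ∥ m = 52 6c 50 61 79 58 71 ∥ dd 68 60.
Inner hash: sum = 82+108+80+97+121+88+113+221+104+96 = 1110 → 04 56.
Outer input = (K'⊕opad) ∥ inner = 38 06 3a 0b 13 32 1b ∥ 04 56.
Outer hash (tag): sum = 56+6+58+11+19+50+27+4+86 = 317 → 01 3d.

013d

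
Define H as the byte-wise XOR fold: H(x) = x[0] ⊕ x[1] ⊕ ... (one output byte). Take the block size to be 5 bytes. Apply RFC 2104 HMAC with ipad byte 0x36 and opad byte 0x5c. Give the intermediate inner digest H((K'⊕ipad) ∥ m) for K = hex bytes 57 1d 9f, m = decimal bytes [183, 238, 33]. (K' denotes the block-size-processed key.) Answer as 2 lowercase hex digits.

Key hex bytes 57 1d 9f is 3 bytes ≤ B = 5; zero-pad to 5 bytes: K' = 57 1d 9f 00 00.
K' ⊕ ipad = 61 2b a9 36 36.
Inner input = 61 2b a9 36 36 ∥ b7 ee 21.
Inner hash: XOR 61⊕2b⊕a9⊕36⊕36⊕b7⊕ee⊕21 = 9b.

9b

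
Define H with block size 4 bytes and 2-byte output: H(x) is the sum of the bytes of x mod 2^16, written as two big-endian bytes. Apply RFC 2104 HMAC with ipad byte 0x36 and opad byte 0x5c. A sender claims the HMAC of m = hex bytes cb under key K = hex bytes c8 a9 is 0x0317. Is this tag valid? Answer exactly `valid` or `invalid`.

valid

Key hex bytes c8 a9 is 2 bytes ≤ B = 4; zero-pad to 4 bytes: K' = c8 a9 00 00.
K' ⊕ ipad = fe 9f 36 36; K' ⊕ opad = 94 f5 5c 5c.
Inner hash: sum = 254+159+54+54+203 = 724 → 02 d4.
Outer hash (recomputed tag): sum = 148+245+92+92+2+212 = 791 → 03 17.
Recomputed tag = 0317; claimed = 0317 → match.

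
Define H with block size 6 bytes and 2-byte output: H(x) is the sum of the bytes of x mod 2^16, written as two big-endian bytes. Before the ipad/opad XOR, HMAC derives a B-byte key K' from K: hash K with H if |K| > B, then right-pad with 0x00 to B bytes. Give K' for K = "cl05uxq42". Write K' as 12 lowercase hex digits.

|K| = 9 > B = 6, so first hash the key.
H(K): sum = 99+108+48+53+117+120+113+52+50 = 760 → 02 f8.
Zero-pad H(K) = 02 f8 to 6 bytes: K' = 02 f8 00 00 00 00.

02f800000000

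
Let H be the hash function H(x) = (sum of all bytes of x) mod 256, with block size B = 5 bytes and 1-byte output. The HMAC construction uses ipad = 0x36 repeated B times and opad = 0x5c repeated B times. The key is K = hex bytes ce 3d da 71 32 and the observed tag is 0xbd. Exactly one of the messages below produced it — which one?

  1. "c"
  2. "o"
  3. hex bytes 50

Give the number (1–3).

2

Key hex bytes ce 3d da 71 32 is exactly B = 5 bytes: K' = ce 3d da 71 32.
K' ⊕ ipad = f8 0b ec 47 04; K' ⊕ opad = 92 61 86 2d 6e.
m1: inner = H(f8 0b ec 47 04 63) = 9d; tag = H(92 61 86 2d 6e 9d) = b1
m2: inner = H(f8 0b ec 47 04 6f) = a9; tag = H(92 61 86 2d 6e a9) = bd ← matches
m3: inner = H(f8 0b ec 47 04 50) = 8a; tag = H(92 61 86 2d 6e 8a) = 9e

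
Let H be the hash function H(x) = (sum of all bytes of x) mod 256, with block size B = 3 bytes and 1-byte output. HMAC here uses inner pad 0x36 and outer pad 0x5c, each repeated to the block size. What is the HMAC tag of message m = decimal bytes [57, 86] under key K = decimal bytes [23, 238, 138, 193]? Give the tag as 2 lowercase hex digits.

Key decimal bytes [23, 238, 138, 193] = 17 ee 8a c1 is 4 bytes > B = 3, so hash it first: H(key) = 50, then zero-pad to 3 bytes: K' = 50 00 00.
K' ⊕ ipad = 66 36 36.  K' ⊕ opad = 0c 5c 5c.
Inner input = (K'⊕ipad) ∥ m = 66 36 36 ∥ 39 56.
Inner hash: sum = 102+54+54+57+86 = 353; mod 256 = 97 → 61.
Outer input = (K'⊕opad) ∥ inner = 0c 5c 5c ∥ 61.
Outer hash (tag): sum = 12+92+92+97 = 293; mod 256 = 37 → 25.

25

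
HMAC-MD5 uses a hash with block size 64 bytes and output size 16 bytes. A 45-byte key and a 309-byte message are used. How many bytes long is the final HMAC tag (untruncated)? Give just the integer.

The tag is one MD5 digest: 16 bytes.

16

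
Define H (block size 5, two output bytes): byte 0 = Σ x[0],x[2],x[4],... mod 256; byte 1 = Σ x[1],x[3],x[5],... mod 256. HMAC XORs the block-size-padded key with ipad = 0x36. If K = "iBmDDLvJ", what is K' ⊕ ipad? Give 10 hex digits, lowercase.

Key "iBmDDLvJ" = 69 42 6d 44 44 4c 76 4a is 8 bytes > B = 5, so hash it first: H(key) = 90 1c, then zero-pad to 5 bytes: K' = 90 1c 00 00 00.
XOR each byte with 0x36: 90⊕36=a6, 1c⊕36=2a, 00⊕36=36, 00⊕36=36, 00⊕36=36.

a62a363636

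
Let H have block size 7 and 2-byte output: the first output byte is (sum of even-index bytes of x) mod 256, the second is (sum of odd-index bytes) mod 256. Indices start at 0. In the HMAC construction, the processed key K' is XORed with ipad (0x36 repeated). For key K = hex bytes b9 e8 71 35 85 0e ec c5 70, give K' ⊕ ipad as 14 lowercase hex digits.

3dc63636363636

Key hex bytes b9 e8 71 35 85 0e ec c5 70 is 9 bytes > B = 7, so hash it first: H(key) = 0b f0, then zero-pad to 7 bytes: K' = 0b f0 00 00 00 00 00.
XOR each byte with 0x36: 0b⊕36=3d, f0⊕36=c6, 00⊕36=36, 00⊕36=36, 00⊕36=36, 00⊕36=36, 00⊕36=36.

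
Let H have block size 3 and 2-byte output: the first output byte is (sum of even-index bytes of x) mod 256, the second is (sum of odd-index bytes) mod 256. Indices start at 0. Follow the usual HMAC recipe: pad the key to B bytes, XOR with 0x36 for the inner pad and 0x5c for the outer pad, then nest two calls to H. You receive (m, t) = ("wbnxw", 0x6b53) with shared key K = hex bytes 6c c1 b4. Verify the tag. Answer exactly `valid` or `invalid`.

Key hex bytes 6c c1 b4 is exactly B = 3 bytes: K' = 6c c1 b4.
K' ⊕ ipad = 5a f7 82; K' ⊕ opad = 30 9d e8.
Inner hash: even-index sum = 438 mod 256 = 182; odd-index sum = 595 mod 256 = 83 → b6 53.
Outer hash (recomputed tag): even-index sum = 363 mod 256 = 107; odd-index sum = 339 mod 256 = 83 → 6b 53.
Recomputed tag = 6b53; claimed = 6b53 → match.

valid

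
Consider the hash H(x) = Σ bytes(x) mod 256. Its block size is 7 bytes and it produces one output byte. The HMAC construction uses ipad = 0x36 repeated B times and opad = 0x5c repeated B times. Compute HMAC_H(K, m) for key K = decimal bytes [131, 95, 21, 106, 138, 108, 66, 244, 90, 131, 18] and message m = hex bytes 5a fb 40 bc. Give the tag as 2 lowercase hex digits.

Key decimal bytes [131, 95, 21, 106, 138, 108, 66, 244, 90, 131, 18] = 83 5f 15 6a 8a 6c 42 f4 5a 83 12 is 11 bytes > B = 7, so hash it first: H(key) = 7c, then zero-pad to 7 bytes: K' = 7c 00 00 00 00 00 00.
K' ⊕ ipad = 4a 36 36 36 36 36 36.  K' ⊕ opad = 20 5c 5c 5c 5c 5c 5c.
Inner input = (K'⊕ipad) ∥ m = 4a 36 36 36 36 36 36 ∥ 5a fb 40 bc.
Inner hash: sum = 74+54+54+54+54+54+54+90+251+64+188 = 991; mod 256 = 223 → df.
Outer input = (K'⊕opad) ∥ inner = 20 5c 5c 5c 5c 5c 5c ∥ df.
Outer hash (tag): sum = 32+92+92+92+92+92+92+223 = 807; mod 256 = 39 → 27.

27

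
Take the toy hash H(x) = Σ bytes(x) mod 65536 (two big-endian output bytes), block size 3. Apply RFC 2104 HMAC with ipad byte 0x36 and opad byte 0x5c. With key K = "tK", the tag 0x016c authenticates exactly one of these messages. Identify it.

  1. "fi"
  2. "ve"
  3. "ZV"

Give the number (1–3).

2

Key "tK" = 74 4b is 2 bytes ≤ B = 3; zero-pad to 3 bytes: K' = 74 4b 00.
K' ⊕ ipad = 42 7d 36; K' ⊕ opad = 28 17 5c.
m1: inner = H(42 7d 36 66 69) = 01 c4; tag = H(28 17 5c 01 c4) = 0160
m2: inner = H(42 7d 36 76 65) = 01 d0; tag = H(28 17 5c 01 d0) = 016c ← matches
m3: inner = H(42 7d 36 5a 56) = 01 a5; tag = H(28 17 5c 01 a5) = 0141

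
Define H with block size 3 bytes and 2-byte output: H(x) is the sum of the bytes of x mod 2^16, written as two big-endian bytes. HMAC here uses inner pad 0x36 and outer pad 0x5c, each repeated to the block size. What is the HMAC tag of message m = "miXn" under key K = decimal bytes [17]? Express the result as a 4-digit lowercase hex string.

0136

Key decimal bytes [17] = 11 is 1 byte ≤ B = 3; zero-pad to 3 bytes: K' = 11 00 00.
K' ⊕ ipad = 27 36 36.  K' ⊕ opad = 4d 5c 5c.
Inner input = (K'⊕ipad) ∥ m = 27 36 36 ∥ 6d 69 58 6e.
Inner hash: sum = 39+54+54+109+105+88+110 = 559 → 02 2f.
Outer input = (K'⊕opad) ∥ inner = 4d 5c 5c ∥ 02 2f.
Outer hash (tag): sum = 77+92+92+2+47 = 310 → 01 36.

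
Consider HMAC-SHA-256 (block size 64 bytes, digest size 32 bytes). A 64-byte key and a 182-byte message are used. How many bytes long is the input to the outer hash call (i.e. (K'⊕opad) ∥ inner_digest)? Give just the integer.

Key is 64 ≤ 64 bytes, zero-padded: |K'| = 64.
Outer input = (K'⊕opad) ∥ H(inner) → 64 + 32 = 96 bytes.

96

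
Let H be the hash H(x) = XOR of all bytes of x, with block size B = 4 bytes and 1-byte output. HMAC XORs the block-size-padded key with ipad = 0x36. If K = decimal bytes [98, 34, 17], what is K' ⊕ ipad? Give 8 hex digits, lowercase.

Key decimal bytes [98, 34, 17] = 62 22 11 is 3 bytes ≤ B = 4; zero-pad to 4 bytes: K' = 62 22 11 00.
XOR each byte with 0x36: 62⊕36=54, 22⊕36=14, 11⊕36=27, 00⊕36=36.

54142736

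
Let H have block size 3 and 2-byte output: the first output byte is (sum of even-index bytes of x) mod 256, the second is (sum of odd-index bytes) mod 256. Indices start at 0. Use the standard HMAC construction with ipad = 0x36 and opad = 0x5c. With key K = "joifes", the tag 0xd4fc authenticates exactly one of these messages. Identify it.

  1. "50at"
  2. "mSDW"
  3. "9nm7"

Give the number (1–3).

Key "joifes" = 6a 6f 69 66 65 73 is 6 bytes > B = 3, so hash it first: H(key) = 38 48, then zero-pad to 3 bytes: K' = 38 48 00.
K' ⊕ ipad = 0e 7e 36; K' ⊕ opad = 64 14 5c.
m1: inner = H(0e 7e 36 35 30 61 74) = e8 14; tag = H(64 14 5c e8 14) = d4fc ← matches
m2: inner = H(0e 7e 36 6d 53 44 57) = ee 2f; tag = H(64 14 5c ee 2f) = ef02
m3: inner = H(0e 7e 36 39 6e 6d 37) = e9 24; tag = H(64 14 5c e9 24) = e4fd

1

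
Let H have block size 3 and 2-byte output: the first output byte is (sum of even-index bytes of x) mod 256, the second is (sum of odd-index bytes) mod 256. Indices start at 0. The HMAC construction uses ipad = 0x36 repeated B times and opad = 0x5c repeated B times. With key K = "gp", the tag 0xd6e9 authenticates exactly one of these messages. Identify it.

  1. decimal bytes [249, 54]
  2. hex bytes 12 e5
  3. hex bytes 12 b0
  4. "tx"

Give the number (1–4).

Key "gp" = 67 70 is 2 bytes ≤ B = 3; zero-pad to 3 bytes: K' = 67 70 00.
K' ⊕ ipad = 51 46 36; K' ⊕ opad = 3b 2c 5c.
m1: inner = H(51 46 36 f9 36) = bd 3f; tag = H(3b 2c 5c bd 3f) = d6e9 ← matches
m2: inner = H(51 46 36 12 e5) = 6c 58; tag = H(3b 2c 5c 6c 58) = ef98
m3: inner = H(51 46 36 12 b0) = 37 58; tag = H(3b 2c 5c 37 58) = ef63
m4: inner = H(51 46 36 74 78) = ff ba; tag = H(3b 2c 5c ff ba) = 512b

1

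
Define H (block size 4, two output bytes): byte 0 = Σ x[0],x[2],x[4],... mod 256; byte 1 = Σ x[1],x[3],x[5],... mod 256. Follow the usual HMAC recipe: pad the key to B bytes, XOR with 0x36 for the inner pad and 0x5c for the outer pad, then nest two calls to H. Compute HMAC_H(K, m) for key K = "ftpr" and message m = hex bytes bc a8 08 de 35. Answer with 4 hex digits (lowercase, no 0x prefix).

Key "ftpr" = 66 74 70 72 is exactly B = 4 bytes: K' = 66 74 70 72.
K' ⊕ ipad = 50 42 46 44.  K' ⊕ opad = 3a 28 2c 2e.
Inner input = (K'⊕ipad) ∥ m = 50 42 46 44 ∥ bc a8 08 de 35.
Inner hash: even-index sum = 399 mod 256 = 143; odd-index sum = 524 mod 256 = 12 → 8f 0c.
Outer input = (K'⊕opad) ∥ inner = 3a 28 2c 2e ∥ 8f 0c.
Outer hash (tag): even-index sum = 245 mod 256 = 245; odd-index sum = 98 mod 256 = 98 → f5 62.

f562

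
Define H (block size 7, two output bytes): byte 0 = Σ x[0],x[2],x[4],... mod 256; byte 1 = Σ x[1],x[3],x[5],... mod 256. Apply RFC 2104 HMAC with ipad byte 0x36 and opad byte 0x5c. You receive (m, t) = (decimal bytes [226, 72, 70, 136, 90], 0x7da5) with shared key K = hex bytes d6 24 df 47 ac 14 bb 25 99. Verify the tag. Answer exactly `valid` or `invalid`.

valid

Key hex bytes d6 24 df 47 ac 14 bb 25 99 is 9 bytes > B = 7, so hash it first: H(key) = b5 a4, then zero-pad to 7 bytes: K' = b5 a4 00 00 00 00 00.
K' ⊕ ipad = 83 92 36 36 36 36 36; K' ⊕ opad = e9 f8 5c 5c 5c 5c 5c.
Inner hash: even-index sum = 501 mod 256 = 245; odd-index sum = 640 mod 256 = 128 → f5 80.
Outer hash (recomputed tag): even-index sum = 637 mod 256 = 125; odd-index sum = 677 mod 256 = 165 → 7d a5.
Recomputed tag = 7da5; claimed = 7da5 → match.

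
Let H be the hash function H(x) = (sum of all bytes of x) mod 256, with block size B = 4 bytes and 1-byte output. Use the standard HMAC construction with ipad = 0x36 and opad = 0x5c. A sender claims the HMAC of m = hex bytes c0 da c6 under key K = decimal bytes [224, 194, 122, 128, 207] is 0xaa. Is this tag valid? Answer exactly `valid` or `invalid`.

Key decimal bytes [224, 194, 122, 128, 207] = e0 c2 7a 80 cf is 5 bytes > B = 4, so hash it first: H(key) = 6b, then zero-pad to 4 bytes: K' = 6b 00 00 00.
K' ⊕ ipad = 5d 36 36 36; K' ⊕ opad = 37 5c 5c 5c.
Inner hash: sum = 93+54+54+54+192+218+198 = 863; mod 256 = 95 → 5f.
Outer hash (recomputed tag): sum = 55+92+92+92+95 = 426; mod 256 = 170 → aa.
Recomputed tag = aa; claimed = aa → match.

valid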